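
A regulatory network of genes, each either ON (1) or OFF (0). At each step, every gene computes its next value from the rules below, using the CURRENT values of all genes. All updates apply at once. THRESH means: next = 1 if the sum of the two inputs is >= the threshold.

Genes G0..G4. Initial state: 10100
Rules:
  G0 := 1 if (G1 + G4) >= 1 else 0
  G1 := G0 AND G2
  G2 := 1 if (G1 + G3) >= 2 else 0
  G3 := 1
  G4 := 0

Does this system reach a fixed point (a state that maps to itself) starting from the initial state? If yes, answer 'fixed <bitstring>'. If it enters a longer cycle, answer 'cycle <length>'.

Step 0: 10100
Step 1: G0=(0+0>=1)=0 G1=G0&G2=1&1=1 G2=(0+0>=2)=0 G3=1(const) G4=0(const) -> 01010
Step 2: G0=(1+0>=1)=1 G1=G0&G2=0&0=0 G2=(1+1>=2)=1 G3=1(const) G4=0(const) -> 10110
Step 3: G0=(0+0>=1)=0 G1=G0&G2=1&1=1 G2=(0+1>=2)=0 G3=1(const) G4=0(const) -> 01010
Cycle of length 2 starting at step 1 -> no fixed point

Answer: cycle 2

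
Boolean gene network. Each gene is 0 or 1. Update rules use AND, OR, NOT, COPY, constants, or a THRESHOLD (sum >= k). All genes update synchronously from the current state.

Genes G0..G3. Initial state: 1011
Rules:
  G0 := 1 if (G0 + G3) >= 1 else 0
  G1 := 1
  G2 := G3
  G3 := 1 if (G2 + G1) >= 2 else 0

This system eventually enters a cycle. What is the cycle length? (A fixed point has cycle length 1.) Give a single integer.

Step 0: 1011
Step 1: G0=(1+1>=1)=1 G1=1(const) G2=G3=1 G3=(1+0>=2)=0 -> 1110
Step 2: G0=(1+0>=1)=1 G1=1(const) G2=G3=0 G3=(1+1>=2)=1 -> 1101
Step 3: G0=(1+1>=1)=1 G1=1(const) G2=G3=1 G3=(0+1>=2)=0 -> 1110
State from step 3 equals state from step 1 -> cycle length 2

Answer: 2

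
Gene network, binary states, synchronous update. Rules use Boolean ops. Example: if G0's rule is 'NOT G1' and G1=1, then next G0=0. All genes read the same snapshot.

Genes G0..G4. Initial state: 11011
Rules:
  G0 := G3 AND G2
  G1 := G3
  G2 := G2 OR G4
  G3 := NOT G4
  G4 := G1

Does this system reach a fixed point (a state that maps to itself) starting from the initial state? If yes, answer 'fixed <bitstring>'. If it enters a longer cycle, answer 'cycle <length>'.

Answer: cycle 6

Derivation:
Step 0: 11011
Step 1: G0=G3&G2=1&0=0 G1=G3=1 G2=G2|G4=0|1=1 G3=NOT G4=NOT 1=0 G4=G1=1 -> 01101
Step 2: G0=G3&G2=0&1=0 G1=G3=0 G2=G2|G4=1|1=1 G3=NOT G4=NOT 1=0 G4=G1=1 -> 00101
Step 3: G0=G3&G2=0&1=0 G1=G3=0 G2=G2|G4=1|1=1 G3=NOT G4=NOT 1=0 G4=G1=0 -> 00100
Step 4: G0=G3&G2=0&1=0 G1=G3=0 G2=G2|G4=1|0=1 G3=NOT G4=NOT 0=1 G4=G1=0 -> 00110
Step 5: G0=G3&G2=1&1=1 G1=G3=1 G2=G2|G4=1|0=1 G3=NOT G4=NOT 0=1 G4=G1=0 -> 11110
Step 6: G0=G3&G2=1&1=1 G1=G3=1 G2=G2|G4=1|0=1 G3=NOT G4=NOT 0=1 G4=G1=1 -> 11111
Step 7: G0=G3&G2=1&1=1 G1=G3=1 G2=G2|G4=1|1=1 G3=NOT G4=NOT 1=0 G4=G1=1 -> 11101
Step 8: G0=G3&G2=0&1=0 G1=G3=0 G2=G2|G4=1|1=1 G3=NOT G4=NOT 1=0 G4=G1=1 -> 00101
Cycle of length 6 starting at step 2 -> no fixed point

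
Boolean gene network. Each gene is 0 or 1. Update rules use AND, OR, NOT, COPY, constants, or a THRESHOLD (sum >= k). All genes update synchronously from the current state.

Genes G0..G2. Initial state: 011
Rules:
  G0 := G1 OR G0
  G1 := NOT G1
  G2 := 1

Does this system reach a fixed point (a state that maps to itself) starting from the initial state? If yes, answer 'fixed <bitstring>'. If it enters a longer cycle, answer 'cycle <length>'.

Answer: cycle 2

Derivation:
Step 0: 011
Step 1: G0=G1|G0=1|0=1 G1=NOT G1=NOT 1=0 G2=1(const) -> 101
Step 2: G0=G1|G0=0|1=1 G1=NOT G1=NOT 0=1 G2=1(const) -> 111
Step 3: G0=G1|G0=1|1=1 G1=NOT G1=NOT 1=0 G2=1(const) -> 101
Cycle of length 2 starting at step 1 -> no fixed point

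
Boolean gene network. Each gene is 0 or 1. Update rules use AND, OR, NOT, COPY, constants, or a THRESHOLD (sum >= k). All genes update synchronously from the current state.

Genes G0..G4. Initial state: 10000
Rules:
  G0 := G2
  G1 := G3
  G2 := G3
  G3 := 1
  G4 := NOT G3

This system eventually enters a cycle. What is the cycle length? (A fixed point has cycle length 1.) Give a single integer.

Step 0: 10000
Step 1: G0=G2=0 G1=G3=0 G2=G3=0 G3=1(const) G4=NOT G3=NOT 0=1 -> 00011
Step 2: G0=G2=0 G1=G3=1 G2=G3=1 G3=1(const) G4=NOT G3=NOT 1=0 -> 01110
Step 3: G0=G2=1 G1=G3=1 G2=G3=1 G3=1(const) G4=NOT G3=NOT 1=0 -> 11110
Step 4: G0=G2=1 G1=G3=1 G2=G3=1 G3=1(const) G4=NOT G3=NOT 1=0 -> 11110
State from step 4 equals state from step 3 -> cycle length 1

Answer: 1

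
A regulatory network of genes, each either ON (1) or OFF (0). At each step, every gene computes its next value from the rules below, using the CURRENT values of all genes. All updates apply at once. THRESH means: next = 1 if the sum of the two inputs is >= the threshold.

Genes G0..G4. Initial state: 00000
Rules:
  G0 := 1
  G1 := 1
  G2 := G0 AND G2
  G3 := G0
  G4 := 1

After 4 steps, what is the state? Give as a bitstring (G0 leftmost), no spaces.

Step 1: G0=1(const) G1=1(const) G2=G0&G2=0&0=0 G3=G0=0 G4=1(const) -> 11001
Step 2: G0=1(const) G1=1(const) G2=G0&G2=1&0=0 G3=G0=1 G4=1(const) -> 11011
Step 3: G0=1(const) G1=1(const) G2=G0&G2=1&0=0 G3=G0=1 G4=1(const) -> 11011
Step 4: G0=1(const) G1=1(const) G2=G0&G2=1&0=0 G3=G0=1 G4=1(const) -> 11011

11011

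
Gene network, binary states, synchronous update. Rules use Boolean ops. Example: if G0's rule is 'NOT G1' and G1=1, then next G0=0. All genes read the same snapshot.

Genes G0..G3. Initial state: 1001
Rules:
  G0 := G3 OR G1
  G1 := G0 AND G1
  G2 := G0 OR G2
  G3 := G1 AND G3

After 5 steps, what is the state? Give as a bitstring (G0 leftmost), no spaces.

Step 1: G0=G3|G1=1|0=1 G1=G0&G1=1&0=0 G2=G0|G2=1|0=1 G3=G1&G3=0&1=0 -> 1010
Step 2: G0=G3|G1=0|0=0 G1=G0&G1=1&0=0 G2=G0|G2=1|1=1 G3=G1&G3=0&0=0 -> 0010
Step 3: G0=G3|G1=0|0=0 G1=G0&G1=0&0=0 G2=G0|G2=0|1=1 G3=G1&G3=0&0=0 -> 0010
Step 4: G0=G3|G1=0|0=0 G1=G0&G1=0&0=0 G2=G0|G2=0|1=1 G3=G1&G3=0&0=0 -> 0010
Step 5: G0=G3|G1=0|0=0 G1=G0&G1=0&0=0 G2=G0|G2=0|1=1 G3=G1&G3=0&0=0 -> 0010

0010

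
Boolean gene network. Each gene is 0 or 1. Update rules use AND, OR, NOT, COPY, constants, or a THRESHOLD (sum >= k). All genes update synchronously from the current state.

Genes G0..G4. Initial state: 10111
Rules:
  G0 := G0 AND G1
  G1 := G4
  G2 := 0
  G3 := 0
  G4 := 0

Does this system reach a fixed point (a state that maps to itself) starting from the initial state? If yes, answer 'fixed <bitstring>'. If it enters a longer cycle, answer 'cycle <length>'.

Step 0: 10111
Step 1: G0=G0&G1=1&0=0 G1=G4=1 G2=0(const) G3=0(const) G4=0(const) -> 01000
Step 2: G0=G0&G1=0&1=0 G1=G4=0 G2=0(const) G3=0(const) G4=0(const) -> 00000
Step 3: G0=G0&G1=0&0=0 G1=G4=0 G2=0(const) G3=0(const) G4=0(const) -> 00000
Fixed point reached at step 2: 00000

Answer: fixed 00000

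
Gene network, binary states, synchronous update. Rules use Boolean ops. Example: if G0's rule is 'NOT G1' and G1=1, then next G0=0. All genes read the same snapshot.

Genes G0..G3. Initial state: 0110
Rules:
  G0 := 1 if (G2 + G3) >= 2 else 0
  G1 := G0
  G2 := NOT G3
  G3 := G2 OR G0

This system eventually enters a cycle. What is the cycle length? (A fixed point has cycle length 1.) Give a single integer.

Answer: 5

Derivation:
Step 0: 0110
Step 1: G0=(1+0>=2)=0 G1=G0=0 G2=NOT G3=NOT 0=1 G3=G2|G0=1|0=1 -> 0011
Step 2: G0=(1+1>=2)=1 G1=G0=0 G2=NOT G3=NOT 1=0 G3=G2|G0=1|0=1 -> 1001
Step 3: G0=(0+1>=2)=0 G1=G0=1 G2=NOT G3=NOT 1=0 G3=G2|G0=0|1=1 -> 0101
Step 4: G0=(0+1>=2)=0 G1=G0=0 G2=NOT G3=NOT 1=0 G3=G2|G0=0|0=0 -> 0000
Step 5: G0=(0+0>=2)=0 G1=G0=0 G2=NOT G3=NOT 0=1 G3=G2|G0=0|0=0 -> 0010
Step 6: G0=(1+0>=2)=0 G1=G0=0 G2=NOT G3=NOT 0=1 G3=G2|G0=1|0=1 -> 0011
State from step 6 equals state from step 1 -> cycle length 5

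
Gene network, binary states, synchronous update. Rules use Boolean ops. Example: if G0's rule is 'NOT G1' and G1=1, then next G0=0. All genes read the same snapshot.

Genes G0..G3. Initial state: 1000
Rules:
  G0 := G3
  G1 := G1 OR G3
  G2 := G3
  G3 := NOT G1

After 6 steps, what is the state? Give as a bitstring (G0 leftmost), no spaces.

Step 1: G0=G3=0 G1=G1|G3=0|0=0 G2=G3=0 G3=NOT G1=NOT 0=1 -> 0001
Step 2: G0=G3=1 G1=G1|G3=0|1=1 G2=G3=1 G3=NOT G1=NOT 0=1 -> 1111
Step 3: G0=G3=1 G1=G1|G3=1|1=1 G2=G3=1 G3=NOT G1=NOT 1=0 -> 1110
Step 4: G0=G3=0 G1=G1|G3=1|0=1 G2=G3=0 G3=NOT G1=NOT 1=0 -> 0100
Step 5: G0=G3=0 G1=G1|G3=1|0=1 G2=G3=0 G3=NOT G1=NOT 1=0 -> 0100
Step 6: G0=G3=0 G1=G1|G3=1|0=1 G2=G3=0 G3=NOT G1=NOT 1=0 -> 0100

0100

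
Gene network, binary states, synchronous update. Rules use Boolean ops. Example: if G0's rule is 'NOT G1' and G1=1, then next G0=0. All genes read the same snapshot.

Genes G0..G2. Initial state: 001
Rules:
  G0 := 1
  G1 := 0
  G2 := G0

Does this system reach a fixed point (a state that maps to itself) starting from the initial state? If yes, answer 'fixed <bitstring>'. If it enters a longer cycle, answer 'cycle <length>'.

Step 0: 001
Step 1: G0=1(const) G1=0(const) G2=G0=0 -> 100
Step 2: G0=1(const) G1=0(const) G2=G0=1 -> 101
Step 3: G0=1(const) G1=0(const) G2=G0=1 -> 101
Fixed point reached at step 2: 101

Answer: fixed 101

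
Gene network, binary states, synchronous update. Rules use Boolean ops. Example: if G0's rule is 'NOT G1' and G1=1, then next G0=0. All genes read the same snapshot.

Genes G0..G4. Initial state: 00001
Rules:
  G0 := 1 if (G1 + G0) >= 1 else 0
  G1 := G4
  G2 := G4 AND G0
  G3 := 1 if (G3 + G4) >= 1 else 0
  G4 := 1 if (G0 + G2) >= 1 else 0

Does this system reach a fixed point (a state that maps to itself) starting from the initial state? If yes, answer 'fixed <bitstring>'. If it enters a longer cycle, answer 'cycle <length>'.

Answer: fixed 11111

Derivation:
Step 0: 00001
Step 1: G0=(0+0>=1)=0 G1=G4=1 G2=G4&G0=1&0=0 G3=(0+1>=1)=1 G4=(0+0>=1)=0 -> 01010
Step 2: G0=(1+0>=1)=1 G1=G4=0 G2=G4&G0=0&0=0 G3=(1+0>=1)=1 G4=(0+0>=1)=0 -> 10010
Step 3: G0=(0+1>=1)=1 G1=G4=0 G2=G4&G0=0&1=0 G3=(1+0>=1)=1 G4=(1+0>=1)=1 -> 10011
Step 4: G0=(0+1>=1)=1 G1=G4=1 G2=G4&G0=1&1=1 G3=(1+1>=1)=1 G4=(1+0>=1)=1 -> 11111
Step 5: G0=(1+1>=1)=1 G1=G4=1 G2=G4&G0=1&1=1 G3=(1+1>=1)=1 G4=(1+1>=1)=1 -> 11111
Fixed point reached at step 4: 11111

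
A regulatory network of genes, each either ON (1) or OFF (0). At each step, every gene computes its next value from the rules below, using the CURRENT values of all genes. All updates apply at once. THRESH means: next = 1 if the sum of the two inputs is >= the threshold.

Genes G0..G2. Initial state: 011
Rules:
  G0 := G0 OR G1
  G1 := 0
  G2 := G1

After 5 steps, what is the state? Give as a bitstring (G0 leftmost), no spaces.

Step 1: G0=G0|G1=0|1=1 G1=0(const) G2=G1=1 -> 101
Step 2: G0=G0|G1=1|0=1 G1=0(const) G2=G1=0 -> 100
Step 3: G0=G0|G1=1|0=1 G1=0(const) G2=G1=0 -> 100
Step 4: G0=G0|G1=1|0=1 G1=0(const) G2=G1=0 -> 100
Step 5: G0=G0|G1=1|0=1 G1=0(const) G2=G1=0 -> 100

100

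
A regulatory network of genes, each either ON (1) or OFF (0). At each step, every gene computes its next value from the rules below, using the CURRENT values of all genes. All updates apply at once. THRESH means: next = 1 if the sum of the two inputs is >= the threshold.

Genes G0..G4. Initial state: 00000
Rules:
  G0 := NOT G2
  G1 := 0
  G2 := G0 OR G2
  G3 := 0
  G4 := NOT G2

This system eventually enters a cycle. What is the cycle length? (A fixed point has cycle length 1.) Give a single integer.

Step 0: 00000
Step 1: G0=NOT G2=NOT 0=1 G1=0(const) G2=G0|G2=0|0=0 G3=0(const) G4=NOT G2=NOT 0=1 -> 10001
Step 2: G0=NOT G2=NOT 0=1 G1=0(const) G2=G0|G2=1|0=1 G3=0(const) G4=NOT G2=NOT 0=1 -> 10101
Step 3: G0=NOT G2=NOT 1=0 G1=0(const) G2=G0|G2=1|1=1 G3=0(const) G4=NOT G2=NOT 1=0 -> 00100
Step 4: G0=NOT G2=NOT 1=0 G1=0(const) G2=G0|G2=0|1=1 G3=0(const) G4=NOT G2=NOT 1=0 -> 00100
State from step 4 equals state from step 3 -> cycle length 1

Answer: 1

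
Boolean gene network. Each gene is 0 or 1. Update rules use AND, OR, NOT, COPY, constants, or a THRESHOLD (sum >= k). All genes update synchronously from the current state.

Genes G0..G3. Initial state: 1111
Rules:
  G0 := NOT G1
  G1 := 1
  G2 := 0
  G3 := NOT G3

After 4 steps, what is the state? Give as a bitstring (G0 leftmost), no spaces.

Step 1: G0=NOT G1=NOT 1=0 G1=1(const) G2=0(const) G3=NOT G3=NOT 1=0 -> 0100
Step 2: G0=NOT G1=NOT 1=0 G1=1(const) G2=0(const) G3=NOT G3=NOT 0=1 -> 0101
Step 3: G0=NOT G1=NOT 1=0 G1=1(const) G2=0(const) G3=NOT G3=NOT 1=0 -> 0100
Step 4: G0=NOT G1=NOT 1=0 G1=1(const) G2=0(const) G3=NOT G3=NOT 0=1 -> 0101

0101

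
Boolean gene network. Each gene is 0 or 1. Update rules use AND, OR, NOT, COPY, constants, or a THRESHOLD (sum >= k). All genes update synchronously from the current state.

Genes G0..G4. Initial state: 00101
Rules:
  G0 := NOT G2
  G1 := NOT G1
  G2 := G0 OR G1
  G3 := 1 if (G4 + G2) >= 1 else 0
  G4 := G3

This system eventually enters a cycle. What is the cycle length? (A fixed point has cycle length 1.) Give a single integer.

Step 0: 00101
Step 1: G0=NOT G2=NOT 1=0 G1=NOT G1=NOT 0=1 G2=G0|G1=0|0=0 G3=(1+1>=1)=1 G4=G3=0 -> 01010
Step 2: G0=NOT G2=NOT 0=1 G1=NOT G1=NOT 1=0 G2=G0|G1=0|1=1 G3=(0+0>=1)=0 G4=G3=1 -> 10101
Step 3: G0=NOT G2=NOT 1=0 G1=NOT G1=NOT 0=1 G2=G0|G1=1|0=1 G3=(1+1>=1)=1 G4=G3=0 -> 01110
Step 4: G0=NOT G2=NOT 1=0 G1=NOT G1=NOT 1=0 G2=G0|G1=0|1=1 G3=(0+1>=1)=1 G4=G3=1 -> 00111
Step 5: G0=NOT G2=NOT 1=0 G1=NOT G1=NOT 0=1 G2=G0|G1=0|0=0 G3=(1+1>=1)=1 G4=G3=1 -> 01011
Step 6: G0=NOT G2=NOT 0=1 G1=NOT G1=NOT 1=0 G2=G0|G1=0|1=1 G3=(1+0>=1)=1 G4=G3=1 -> 10111
Step 7: G0=NOT G2=NOT 1=0 G1=NOT G1=NOT 0=1 G2=G0|G1=1|0=1 G3=(1+1>=1)=1 G4=G3=1 -> 01111
Step 8: G0=NOT G2=NOT 1=0 G1=NOT G1=NOT 1=0 G2=G0|G1=0|1=1 G3=(1+1>=1)=1 G4=G3=1 -> 00111
State from step 8 equals state from step 4 -> cycle length 4

Answer: 4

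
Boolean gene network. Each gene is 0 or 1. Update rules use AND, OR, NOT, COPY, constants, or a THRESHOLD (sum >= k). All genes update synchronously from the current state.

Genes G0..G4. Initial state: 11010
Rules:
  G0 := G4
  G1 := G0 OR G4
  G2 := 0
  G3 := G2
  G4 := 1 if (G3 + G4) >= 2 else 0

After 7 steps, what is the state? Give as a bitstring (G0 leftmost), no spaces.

Step 1: G0=G4=0 G1=G0|G4=1|0=1 G2=0(const) G3=G2=0 G4=(1+0>=2)=0 -> 01000
Step 2: G0=G4=0 G1=G0|G4=0|0=0 G2=0(const) G3=G2=0 G4=(0+0>=2)=0 -> 00000
Step 3: G0=G4=0 G1=G0|G4=0|0=0 G2=0(const) G3=G2=0 G4=(0+0>=2)=0 -> 00000
Step 4: G0=G4=0 G1=G0|G4=0|0=0 G2=0(const) G3=G2=0 G4=(0+0>=2)=0 -> 00000
Step 5: G0=G4=0 G1=G0|G4=0|0=0 G2=0(const) G3=G2=0 G4=(0+0>=2)=0 -> 00000
Step 6: G0=G4=0 G1=G0|G4=0|0=0 G2=0(const) G3=G2=0 G4=(0+0>=2)=0 -> 00000
Step 7: G0=G4=0 G1=G0|G4=0|0=0 G2=0(const) G3=G2=0 G4=(0+0>=2)=0 -> 00000

00000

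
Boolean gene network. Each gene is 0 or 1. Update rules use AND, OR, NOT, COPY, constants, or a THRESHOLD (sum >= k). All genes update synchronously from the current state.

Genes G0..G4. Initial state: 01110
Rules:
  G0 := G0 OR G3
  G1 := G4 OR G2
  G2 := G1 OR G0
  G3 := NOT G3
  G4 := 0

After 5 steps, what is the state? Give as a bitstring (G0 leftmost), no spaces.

Step 1: G0=G0|G3=0|1=1 G1=G4|G2=0|1=1 G2=G1|G0=1|0=1 G3=NOT G3=NOT 1=0 G4=0(const) -> 11100
Step 2: G0=G0|G3=1|0=1 G1=G4|G2=0|1=1 G2=G1|G0=1|1=1 G3=NOT G3=NOT 0=1 G4=0(const) -> 11110
Step 3: G0=G0|G3=1|1=1 G1=G4|G2=0|1=1 G2=G1|G0=1|1=1 G3=NOT G3=NOT 1=0 G4=0(const) -> 11100
Step 4: G0=G0|G3=1|0=1 G1=G4|G2=0|1=1 G2=G1|G0=1|1=1 G3=NOT G3=NOT 0=1 G4=0(const) -> 11110
Step 5: G0=G0|G3=1|1=1 G1=G4|G2=0|1=1 G2=G1|G0=1|1=1 G3=NOT G3=NOT 1=0 G4=0(const) -> 11100

11100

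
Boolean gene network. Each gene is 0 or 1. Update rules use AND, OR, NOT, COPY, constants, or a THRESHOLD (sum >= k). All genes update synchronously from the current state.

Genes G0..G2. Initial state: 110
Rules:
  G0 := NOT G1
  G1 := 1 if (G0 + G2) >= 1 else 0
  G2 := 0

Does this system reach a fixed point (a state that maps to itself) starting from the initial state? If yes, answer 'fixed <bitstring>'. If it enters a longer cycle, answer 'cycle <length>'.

Answer: cycle 4

Derivation:
Step 0: 110
Step 1: G0=NOT G1=NOT 1=0 G1=(1+0>=1)=1 G2=0(const) -> 010
Step 2: G0=NOT G1=NOT 1=0 G1=(0+0>=1)=0 G2=0(const) -> 000
Step 3: G0=NOT G1=NOT 0=1 G1=(0+0>=1)=0 G2=0(const) -> 100
Step 4: G0=NOT G1=NOT 0=1 G1=(1+0>=1)=1 G2=0(const) -> 110
Cycle of length 4 starting at step 0 -> no fixed point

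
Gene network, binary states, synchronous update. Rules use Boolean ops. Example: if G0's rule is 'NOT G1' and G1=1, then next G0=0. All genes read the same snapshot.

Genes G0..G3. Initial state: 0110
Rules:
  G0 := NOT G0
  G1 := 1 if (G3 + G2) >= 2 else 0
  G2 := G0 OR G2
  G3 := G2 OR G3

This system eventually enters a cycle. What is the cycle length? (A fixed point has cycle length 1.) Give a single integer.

Step 0: 0110
Step 1: G0=NOT G0=NOT 0=1 G1=(0+1>=2)=0 G2=G0|G2=0|1=1 G3=G2|G3=1|0=1 -> 1011
Step 2: G0=NOT G0=NOT 1=0 G1=(1+1>=2)=1 G2=G0|G2=1|1=1 G3=G2|G3=1|1=1 -> 0111
Step 3: G0=NOT G0=NOT 0=1 G1=(1+1>=2)=1 G2=G0|G2=0|1=1 G3=G2|G3=1|1=1 -> 1111
Step 4: G0=NOT G0=NOT 1=0 G1=(1+1>=2)=1 G2=G0|G2=1|1=1 G3=G2|G3=1|1=1 -> 0111
State from step 4 equals state from step 2 -> cycle length 2

Answer: 2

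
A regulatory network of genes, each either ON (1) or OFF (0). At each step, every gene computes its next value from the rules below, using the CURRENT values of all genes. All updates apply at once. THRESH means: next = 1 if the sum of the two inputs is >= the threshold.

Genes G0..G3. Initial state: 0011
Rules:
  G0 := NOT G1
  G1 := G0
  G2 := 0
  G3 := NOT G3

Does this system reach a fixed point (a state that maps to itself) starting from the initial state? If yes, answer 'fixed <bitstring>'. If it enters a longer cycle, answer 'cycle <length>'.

Answer: cycle 4

Derivation:
Step 0: 0011
Step 1: G0=NOT G1=NOT 0=1 G1=G0=0 G2=0(const) G3=NOT G3=NOT 1=0 -> 1000
Step 2: G0=NOT G1=NOT 0=1 G1=G0=1 G2=0(const) G3=NOT G3=NOT 0=1 -> 1101
Step 3: G0=NOT G1=NOT 1=0 G1=G0=1 G2=0(const) G3=NOT G3=NOT 1=0 -> 0100
Step 4: G0=NOT G1=NOT 1=0 G1=G0=0 G2=0(const) G3=NOT G3=NOT 0=1 -> 0001
Step 5: G0=NOT G1=NOT 0=1 G1=G0=0 G2=0(const) G3=NOT G3=NOT 1=0 -> 1000
Cycle of length 4 starting at step 1 -> no fixed point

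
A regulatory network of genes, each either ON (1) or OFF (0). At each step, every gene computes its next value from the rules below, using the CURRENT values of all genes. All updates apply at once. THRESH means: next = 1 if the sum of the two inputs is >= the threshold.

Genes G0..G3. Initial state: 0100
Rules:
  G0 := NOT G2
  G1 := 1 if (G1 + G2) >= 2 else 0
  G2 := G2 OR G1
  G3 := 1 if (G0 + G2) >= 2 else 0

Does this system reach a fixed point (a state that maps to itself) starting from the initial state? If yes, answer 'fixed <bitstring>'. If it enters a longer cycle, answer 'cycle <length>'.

Step 0: 0100
Step 1: G0=NOT G2=NOT 0=1 G1=(1+0>=2)=0 G2=G2|G1=0|1=1 G3=(0+0>=2)=0 -> 1010
Step 2: G0=NOT G2=NOT 1=0 G1=(0+1>=2)=0 G2=G2|G1=1|0=1 G3=(1+1>=2)=1 -> 0011
Step 3: G0=NOT G2=NOT 1=0 G1=(0+1>=2)=0 G2=G2|G1=1|0=1 G3=(0+1>=2)=0 -> 0010
Step 4: G0=NOT G2=NOT 1=0 G1=(0+1>=2)=0 G2=G2|G1=1|0=1 G3=(0+1>=2)=0 -> 0010
Fixed point reached at step 3: 0010

Answer: fixed 0010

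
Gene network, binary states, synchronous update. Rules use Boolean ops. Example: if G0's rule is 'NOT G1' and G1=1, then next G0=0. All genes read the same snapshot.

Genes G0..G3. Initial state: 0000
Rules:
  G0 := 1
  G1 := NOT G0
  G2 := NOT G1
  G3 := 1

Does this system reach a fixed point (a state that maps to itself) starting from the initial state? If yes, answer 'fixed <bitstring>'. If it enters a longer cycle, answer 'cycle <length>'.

Answer: fixed 1011

Derivation:
Step 0: 0000
Step 1: G0=1(const) G1=NOT G0=NOT 0=1 G2=NOT G1=NOT 0=1 G3=1(const) -> 1111
Step 2: G0=1(const) G1=NOT G0=NOT 1=0 G2=NOT G1=NOT 1=0 G3=1(const) -> 1001
Step 3: G0=1(const) G1=NOT G0=NOT 1=0 G2=NOT G1=NOT 0=1 G3=1(const) -> 1011
Step 4: G0=1(const) G1=NOT G0=NOT 1=0 G2=NOT G1=NOT 0=1 G3=1(const) -> 1011
Fixed point reached at step 3: 1011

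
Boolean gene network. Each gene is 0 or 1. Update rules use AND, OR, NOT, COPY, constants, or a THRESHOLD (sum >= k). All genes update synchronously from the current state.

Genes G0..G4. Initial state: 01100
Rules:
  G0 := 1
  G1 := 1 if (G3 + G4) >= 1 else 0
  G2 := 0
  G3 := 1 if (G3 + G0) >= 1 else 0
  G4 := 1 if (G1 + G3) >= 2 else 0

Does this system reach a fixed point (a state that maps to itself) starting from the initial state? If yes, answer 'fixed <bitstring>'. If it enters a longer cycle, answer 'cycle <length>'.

Answer: fixed 11011

Derivation:
Step 0: 01100
Step 1: G0=1(const) G1=(0+0>=1)=0 G2=0(const) G3=(0+0>=1)=0 G4=(1+0>=2)=0 -> 10000
Step 2: G0=1(const) G1=(0+0>=1)=0 G2=0(const) G3=(0+1>=1)=1 G4=(0+0>=2)=0 -> 10010
Step 3: G0=1(const) G1=(1+0>=1)=1 G2=0(const) G3=(1+1>=1)=1 G4=(0+1>=2)=0 -> 11010
Step 4: G0=1(const) G1=(1+0>=1)=1 G2=0(const) G3=(1+1>=1)=1 G4=(1+1>=2)=1 -> 11011
Step 5: G0=1(const) G1=(1+1>=1)=1 G2=0(const) G3=(1+1>=1)=1 G4=(1+1>=2)=1 -> 11011
Fixed point reached at step 4: 11011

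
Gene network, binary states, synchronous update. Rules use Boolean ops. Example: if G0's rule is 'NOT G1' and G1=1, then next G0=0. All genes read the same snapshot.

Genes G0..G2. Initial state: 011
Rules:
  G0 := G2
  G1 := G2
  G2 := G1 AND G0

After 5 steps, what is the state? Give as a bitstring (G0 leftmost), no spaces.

Step 1: G0=G2=1 G1=G2=1 G2=G1&G0=1&0=0 -> 110
Step 2: G0=G2=0 G1=G2=0 G2=G1&G0=1&1=1 -> 001
Step 3: G0=G2=1 G1=G2=1 G2=G1&G0=0&0=0 -> 110
Step 4: G0=G2=0 G1=G2=0 G2=G1&G0=1&1=1 -> 001
Step 5: G0=G2=1 G1=G2=1 G2=G1&G0=0&0=0 -> 110

110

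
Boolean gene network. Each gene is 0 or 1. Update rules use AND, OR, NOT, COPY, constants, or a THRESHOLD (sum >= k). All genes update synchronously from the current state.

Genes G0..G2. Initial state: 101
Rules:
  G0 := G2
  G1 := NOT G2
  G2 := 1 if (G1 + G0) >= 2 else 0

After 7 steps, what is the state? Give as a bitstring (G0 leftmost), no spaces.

Step 1: G0=G2=1 G1=NOT G2=NOT 1=0 G2=(0+1>=2)=0 -> 100
Step 2: G0=G2=0 G1=NOT G2=NOT 0=1 G2=(0+1>=2)=0 -> 010
Step 3: G0=G2=0 G1=NOT G2=NOT 0=1 G2=(1+0>=2)=0 -> 010
Step 4: G0=G2=0 G1=NOT G2=NOT 0=1 G2=(1+0>=2)=0 -> 010
Step 5: G0=G2=0 G1=NOT G2=NOT 0=1 G2=(1+0>=2)=0 -> 010
Step 6: G0=G2=0 G1=NOT G2=NOT 0=1 G2=(1+0>=2)=0 -> 010
Step 7: G0=G2=0 G1=NOT G2=NOT 0=1 G2=(1+0>=2)=0 -> 010

010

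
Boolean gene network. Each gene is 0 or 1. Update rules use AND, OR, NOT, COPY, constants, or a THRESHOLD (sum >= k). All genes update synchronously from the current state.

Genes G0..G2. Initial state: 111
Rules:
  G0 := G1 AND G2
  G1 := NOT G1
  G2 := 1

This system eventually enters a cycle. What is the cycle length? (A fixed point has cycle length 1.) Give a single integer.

Answer: 2

Derivation:
Step 0: 111
Step 1: G0=G1&G2=1&1=1 G1=NOT G1=NOT 1=0 G2=1(const) -> 101
Step 2: G0=G1&G2=0&1=0 G1=NOT G1=NOT 0=1 G2=1(const) -> 011
Step 3: G0=G1&G2=1&1=1 G1=NOT G1=NOT 1=0 G2=1(const) -> 101
State from step 3 equals state from step 1 -> cycle length 2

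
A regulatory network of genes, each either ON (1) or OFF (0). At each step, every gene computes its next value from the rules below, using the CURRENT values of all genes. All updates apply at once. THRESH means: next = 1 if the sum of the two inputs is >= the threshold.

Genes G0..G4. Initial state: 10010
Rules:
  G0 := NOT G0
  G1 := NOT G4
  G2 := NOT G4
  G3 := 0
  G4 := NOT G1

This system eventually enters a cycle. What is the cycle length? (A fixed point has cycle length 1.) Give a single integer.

Step 0: 10010
Step 1: G0=NOT G0=NOT 1=0 G1=NOT G4=NOT 0=1 G2=NOT G4=NOT 0=1 G3=0(const) G4=NOT G1=NOT 0=1 -> 01101
Step 2: G0=NOT G0=NOT 0=1 G1=NOT G4=NOT 1=0 G2=NOT G4=NOT 1=0 G3=0(const) G4=NOT G1=NOT 1=0 -> 10000
Step 3: G0=NOT G0=NOT 1=0 G1=NOT G4=NOT 0=1 G2=NOT G4=NOT 0=1 G3=0(const) G4=NOT G1=NOT 0=1 -> 01101
State from step 3 equals state from step 1 -> cycle length 2

Answer: 2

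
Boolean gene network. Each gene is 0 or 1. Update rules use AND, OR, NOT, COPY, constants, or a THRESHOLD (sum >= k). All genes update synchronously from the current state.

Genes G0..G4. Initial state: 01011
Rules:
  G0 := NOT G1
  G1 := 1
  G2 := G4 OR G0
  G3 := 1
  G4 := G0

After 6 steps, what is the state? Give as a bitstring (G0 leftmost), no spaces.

Step 1: G0=NOT G1=NOT 1=0 G1=1(const) G2=G4|G0=1|0=1 G3=1(const) G4=G0=0 -> 01110
Step 2: G0=NOT G1=NOT 1=0 G1=1(const) G2=G4|G0=0|0=0 G3=1(const) G4=G0=0 -> 01010
Step 3: G0=NOT G1=NOT 1=0 G1=1(const) G2=G4|G0=0|0=0 G3=1(const) G4=G0=0 -> 01010
Step 4: G0=NOT G1=NOT 1=0 G1=1(const) G2=G4|G0=0|0=0 G3=1(const) G4=G0=0 -> 01010
Step 5: G0=NOT G1=NOT 1=0 G1=1(const) G2=G4|G0=0|0=0 G3=1(const) G4=G0=0 -> 01010
Step 6: G0=NOT G1=NOT 1=0 G1=1(const) G2=G4|G0=0|0=0 G3=1(const) G4=G0=0 -> 01010

01010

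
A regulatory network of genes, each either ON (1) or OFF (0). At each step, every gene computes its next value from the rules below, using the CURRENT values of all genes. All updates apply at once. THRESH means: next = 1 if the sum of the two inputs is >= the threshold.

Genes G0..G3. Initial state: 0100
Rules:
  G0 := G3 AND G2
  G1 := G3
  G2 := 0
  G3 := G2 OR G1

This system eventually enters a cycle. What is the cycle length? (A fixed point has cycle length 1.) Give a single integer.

Step 0: 0100
Step 1: G0=G3&G2=0&0=0 G1=G3=0 G2=0(const) G3=G2|G1=0|1=1 -> 0001
Step 2: G0=G3&G2=1&0=0 G1=G3=1 G2=0(const) G3=G2|G1=0|0=0 -> 0100
State from step 2 equals state from step 0 -> cycle length 2

Answer: 2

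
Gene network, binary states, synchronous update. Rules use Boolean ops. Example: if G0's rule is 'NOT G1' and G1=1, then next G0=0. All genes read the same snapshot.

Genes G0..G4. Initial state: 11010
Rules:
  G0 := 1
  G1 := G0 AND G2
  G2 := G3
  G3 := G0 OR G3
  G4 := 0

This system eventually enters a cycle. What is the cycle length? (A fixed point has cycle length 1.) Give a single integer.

Step 0: 11010
Step 1: G0=1(const) G1=G0&G2=1&0=0 G2=G3=1 G3=G0|G3=1|1=1 G4=0(const) -> 10110
Step 2: G0=1(const) G1=G0&G2=1&1=1 G2=G3=1 G3=G0|G3=1|1=1 G4=0(const) -> 11110
Step 3: G0=1(const) G1=G0&G2=1&1=1 G2=G3=1 G3=G0|G3=1|1=1 G4=0(const) -> 11110
State from step 3 equals state from step 2 -> cycle length 1

Answer: 1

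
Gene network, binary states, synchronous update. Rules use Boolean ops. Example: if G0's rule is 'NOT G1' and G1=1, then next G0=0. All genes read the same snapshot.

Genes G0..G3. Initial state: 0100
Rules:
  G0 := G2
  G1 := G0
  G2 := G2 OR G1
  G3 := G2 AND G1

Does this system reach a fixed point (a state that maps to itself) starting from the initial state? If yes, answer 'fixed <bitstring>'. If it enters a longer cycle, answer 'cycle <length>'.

Step 0: 0100
Step 1: G0=G2=0 G1=G0=0 G2=G2|G1=0|1=1 G3=G2&G1=0&1=0 -> 0010
Step 2: G0=G2=1 G1=G0=0 G2=G2|G1=1|0=1 G3=G2&G1=1&0=0 -> 1010
Step 3: G0=G2=1 G1=G0=1 G2=G2|G1=1|0=1 G3=G2&G1=1&0=0 -> 1110
Step 4: G0=G2=1 G1=G0=1 G2=G2|G1=1|1=1 G3=G2&G1=1&1=1 -> 1111
Step 5: G0=G2=1 G1=G0=1 G2=G2|G1=1|1=1 G3=G2&G1=1&1=1 -> 1111
Fixed point reached at step 4: 1111

Answer: fixed 1111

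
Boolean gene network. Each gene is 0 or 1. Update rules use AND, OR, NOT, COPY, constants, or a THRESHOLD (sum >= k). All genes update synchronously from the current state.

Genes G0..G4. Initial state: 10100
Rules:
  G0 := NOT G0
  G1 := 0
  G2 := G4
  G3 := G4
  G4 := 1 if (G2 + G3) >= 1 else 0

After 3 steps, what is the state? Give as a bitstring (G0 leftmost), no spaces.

Step 1: G0=NOT G0=NOT 1=0 G1=0(const) G2=G4=0 G3=G4=0 G4=(1+0>=1)=1 -> 00001
Step 2: G0=NOT G0=NOT 0=1 G1=0(const) G2=G4=1 G3=G4=1 G4=(0+0>=1)=0 -> 10110
Step 3: G0=NOT G0=NOT 1=0 G1=0(const) G2=G4=0 G3=G4=0 G4=(1+1>=1)=1 -> 00001

00001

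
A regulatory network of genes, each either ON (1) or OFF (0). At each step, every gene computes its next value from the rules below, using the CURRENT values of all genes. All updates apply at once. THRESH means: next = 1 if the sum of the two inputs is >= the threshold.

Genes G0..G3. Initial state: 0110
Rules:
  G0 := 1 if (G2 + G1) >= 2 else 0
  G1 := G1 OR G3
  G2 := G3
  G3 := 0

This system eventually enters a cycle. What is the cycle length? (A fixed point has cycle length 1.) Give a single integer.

Answer: 1

Derivation:
Step 0: 0110
Step 1: G0=(1+1>=2)=1 G1=G1|G3=1|0=1 G2=G3=0 G3=0(const) -> 1100
Step 2: G0=(0+1>=2)=0 G1=G1|G3=1|0=1 G2=G3=0 G3=0(const) -> 0100
Step 3: G0=(0+1>=2)=0 G1=G1|G3=1|0=1 G2=G3=0 G3=0(const) -> 0100
State from step 3 equals state from step 2 -> cycle length 1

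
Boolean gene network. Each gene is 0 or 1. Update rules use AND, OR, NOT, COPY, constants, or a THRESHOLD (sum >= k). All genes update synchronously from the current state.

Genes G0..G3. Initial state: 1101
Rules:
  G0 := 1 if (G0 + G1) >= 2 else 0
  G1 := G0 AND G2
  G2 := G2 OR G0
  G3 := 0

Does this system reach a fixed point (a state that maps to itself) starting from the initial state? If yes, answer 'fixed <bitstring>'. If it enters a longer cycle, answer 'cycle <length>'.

Answer: fixed 0010

Derivation:
Step 0: 1101
Step 1: G0=(1+1>=2)=1 G1=G0&G2=1&0=0 G2=G2|G0=0|1=1 G3=0(const) -> 1010
Step 2: G0=(1+0>=2)=0 G1=G0&G2=1&1=1 G2=G2|G0=1|1=1 G3=0(const) -> 0110
Step 3: G0=(0+1>=2)=0 G1=G0&G2=0&1=0 G2=G2|G0=1|0=1 G3=0(const) -> 0010
Step 4: G0=(0+0>=2)=0 G1=G0&G2=0&1=0 G2=G2|G0=1|0=1 G3=0(const) -> 0010
Fixed point reached at step 3: 0010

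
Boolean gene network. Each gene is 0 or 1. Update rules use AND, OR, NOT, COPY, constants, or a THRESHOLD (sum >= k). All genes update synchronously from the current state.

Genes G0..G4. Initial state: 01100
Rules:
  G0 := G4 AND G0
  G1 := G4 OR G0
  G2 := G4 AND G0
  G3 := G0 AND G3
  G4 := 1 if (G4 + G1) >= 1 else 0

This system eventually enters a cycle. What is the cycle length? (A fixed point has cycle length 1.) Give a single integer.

Answer: 1

Derivation:
Step 0: 01100
Step 1: G0=G4&G0=0&0=0 G1=G4|G0=0|0=0 G2=G4&G0=0&0=0 G3=G0&G3=0&0=0 G4=(0+1>=1)=1 -> 00001
Step 2: G0=G4&G0=1&0=0 G1=G4|G0=1|0=1 G2=G4&G0=1&0=0 G3=G0&G3=0&0=0 G4=(1+0>=1)=1 -> 01001
Step 3: G0=G4&G0=1&0=0 G1=G4|G0=1|0=1 G2=G4&G0=1&0=0 G3=G0&G3=0&0=0 G4=(1+1>=1)=1 -> 01001
State from step 3 equals state from step 2 -> cycle length 1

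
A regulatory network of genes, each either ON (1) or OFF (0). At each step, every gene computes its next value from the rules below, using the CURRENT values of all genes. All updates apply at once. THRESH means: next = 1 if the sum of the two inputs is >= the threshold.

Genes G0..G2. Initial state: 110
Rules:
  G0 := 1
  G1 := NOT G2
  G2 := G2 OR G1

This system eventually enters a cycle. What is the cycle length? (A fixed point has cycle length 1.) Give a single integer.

Answer: 1

Derivation:
Step 0: 110
Step 1: G0=1(const) G1=NOT G2=NOT 0=1 G2=G2|G1=0|1=1 -> 111
Step 2: G0=1(const) G1=NOT G2=NOT 1=0 G2=G2|G1=1|1=1 -> 101
Step 3: G0=1(const) G1=NOT G2=NOT 1=0 G2=G2|G1=1|0=1 -> 101
State from step 3 equals state from step 2 -> cycle length 1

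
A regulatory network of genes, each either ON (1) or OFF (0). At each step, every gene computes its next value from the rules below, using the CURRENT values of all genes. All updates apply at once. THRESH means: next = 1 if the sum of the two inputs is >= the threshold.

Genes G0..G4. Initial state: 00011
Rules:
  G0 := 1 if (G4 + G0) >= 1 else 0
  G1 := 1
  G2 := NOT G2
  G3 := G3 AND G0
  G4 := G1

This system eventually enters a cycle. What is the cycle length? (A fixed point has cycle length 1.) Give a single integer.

Answer: 2

Derivation:
Step 0: 00011
Step 1: G0=(1+0>=1)=1 G1=1(const) G2=NOT G2=NOT 0=1 G3=G3&G0=1&0=0 G4=G1=0 -> 11100
Step 2: G0=(0+1>=1)=1 G1=1(const) G2=NOT G2=NOT 1=0 G3=G3&G0=0&1=0 G4=G1=1 -> 11001
Step 3: G0=(1+1>=1)=1 G1=1(const) G2=NOT G2=NOT 0=1 G3=G3&G0=0&1=0 G4=G1=1 -> 11101
Step 4: G0=(1+1>=1)=1 G1=1(const) G2=NOT G2=NOT 1=0 G3=G3&G0=0&1=0 G4=G1=1 -> 11001
State from step 4 equals state from step 2 -> cycle length 2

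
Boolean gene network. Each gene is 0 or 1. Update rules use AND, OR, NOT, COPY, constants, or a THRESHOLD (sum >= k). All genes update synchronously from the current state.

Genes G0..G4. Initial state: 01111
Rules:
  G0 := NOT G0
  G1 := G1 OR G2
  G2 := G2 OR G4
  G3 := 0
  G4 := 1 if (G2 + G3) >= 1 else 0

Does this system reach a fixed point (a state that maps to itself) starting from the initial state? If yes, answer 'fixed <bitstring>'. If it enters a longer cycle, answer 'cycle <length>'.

Step 0: 01111
Step 1: G0=NOT G0=NOT 0=1 G1=G1|G2=1|1=1 G2=G2|G4=1|1=1 G3=0(const) G4=(1+1>=1)=1 -> 11101
Step 2: G0=NOT G0=NOT 1=0 G1=G1|G2=1|1=1 G2=G2|G4=1|1=1 G3=0(const) G4=(1+0>=1)=1 -> 01101
Step 3: G0=NOT G0=NOT 0=1 G1=G1|G2=1|1=1 G2=G2|G4=1|1=1 G3=0(const) G4=(1+0>=1)=1 -> 11101
Cycle of length 2 starting at step 1 -> no fixed point

Answer: cycle 2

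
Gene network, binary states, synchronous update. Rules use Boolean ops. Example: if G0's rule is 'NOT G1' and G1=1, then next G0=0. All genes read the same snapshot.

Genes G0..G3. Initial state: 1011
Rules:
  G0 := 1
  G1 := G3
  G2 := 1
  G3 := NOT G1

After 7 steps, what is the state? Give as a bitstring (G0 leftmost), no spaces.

Step 1: G0=1(const) G1=G3=1 G2=1(const) G3=NOT G1=NOT 0=1 -> 1111
Step 2: G0=1(const) G1=G3=1 G2=1(const) G3=NOT G1=NOT 1=0 -> 1110
Step 3: G0=1(const) G1=G3=0 G2=1(const) G3=NOT G1=NOT 1=0 -> 1010
Step 4: G0=1(const) G1=G3=0 G2=1(const) G3=NOT G1=NOT 0=1 -> 1011
Step 5: G0=1(const) G1=G3=1 G2=1(const) G3=NOT G1=NOT 0=1 -> 1111
Step 6: G0=1(const) G1=G3=1 G2=1(const) G3=NOT G1=NOT 1=0 -> 1110
Step 7: G0=1(const) G1=G3=0 G2=1(const) G3=NOT G1=NOT 1=0 -> 1010

1010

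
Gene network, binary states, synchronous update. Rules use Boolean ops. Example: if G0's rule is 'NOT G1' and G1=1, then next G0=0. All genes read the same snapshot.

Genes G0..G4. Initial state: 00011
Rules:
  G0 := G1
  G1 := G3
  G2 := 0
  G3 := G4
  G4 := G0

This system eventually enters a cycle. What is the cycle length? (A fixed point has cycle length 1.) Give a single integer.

Step 0: 00011
Step 1: G0=G1=0 G1=G3=1 G2=0(const) G3=G4=1 G4=G0=0 -> 01010
Step 2: G0=G1=1 G1=G3=1 G2=0(const) G3=G4=0 G4=G0=0 -> 11000
Step 3: G0=G1=1 G1=G3=0 G2=0(const) G3=G4=0 G4=G0=1 -> 10001
Step 4: G0=G1=0 G1=G3=0 G2=0(const) G3=G4=1 G4=G0=1 -> 00011
State from step 4 equals state from step 0 -> cycle length 4

Answer: 4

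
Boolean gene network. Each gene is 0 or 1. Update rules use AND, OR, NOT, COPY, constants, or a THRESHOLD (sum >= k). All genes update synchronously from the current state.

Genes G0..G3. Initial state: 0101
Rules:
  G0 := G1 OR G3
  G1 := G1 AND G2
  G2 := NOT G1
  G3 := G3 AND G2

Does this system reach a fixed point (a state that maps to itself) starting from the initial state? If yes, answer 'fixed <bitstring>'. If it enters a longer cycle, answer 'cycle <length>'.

Step 0: 0101
Step 1: G0=G1|G3=1|1=1 G1=G1&G2=1&0=0 G2=NOT G1=NOT 1=0 G3=G3&G2=1&0=0 -> 1000
Step 2: G0=G1|G3=0|0=0 G1=G1&G2=0&0=0 G2=NOT G1=NOT 0=1 G3=G3&G2=0&0=0 -> 0010
Step 3: G0=G1|G3=0|0=0 G1=G1&G2=0&1=0 G2=NOT G1=NOT 0=1 G3=G3&G2=0&1=0 -> 0010
Fixed point reached at step 2: 0010

Answer: fixed 0010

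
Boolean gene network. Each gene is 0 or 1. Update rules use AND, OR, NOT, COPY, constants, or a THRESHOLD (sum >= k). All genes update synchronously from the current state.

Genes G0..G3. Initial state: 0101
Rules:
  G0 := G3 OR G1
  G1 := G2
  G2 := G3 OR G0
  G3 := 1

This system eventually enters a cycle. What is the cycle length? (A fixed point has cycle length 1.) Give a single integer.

Step 0: 0101
Step 1: G0=G3|G1=1|1=1 G1=G2=0 G2=G3|G0=1|0=1 G3=1(const) -> 1011
Step 2: G0=G3|G1=1|0=1 G1=G2=1 G2=G3|G0=1|1=1 G3=1(const) -> 1111
Step 3: G0=G3|G1=1|1=1 G1=G2=1 G2=G3|G0=1|1=1 G3=1(const) -> 1111
State from step 3 equals state from step 2 -> cycle length 1

Answer: 1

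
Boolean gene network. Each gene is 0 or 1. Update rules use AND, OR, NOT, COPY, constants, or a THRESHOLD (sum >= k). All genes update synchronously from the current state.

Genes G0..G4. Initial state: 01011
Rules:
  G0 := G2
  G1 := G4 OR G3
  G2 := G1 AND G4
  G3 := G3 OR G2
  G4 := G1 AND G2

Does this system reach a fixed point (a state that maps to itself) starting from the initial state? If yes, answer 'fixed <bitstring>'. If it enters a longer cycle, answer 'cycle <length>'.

Step 0: 01011
Step 1: G0=G2=0 G1=G4|G3=1|1=1 G2=G1&G4=1&1=1 G3=G3|G2=1|0=1 G4=G1&G2=1&0=0 -> 01110
Step 2: G0=G2=1 G1=G4|G3=0|1=1 G2=G1&G4=1&0=0 G3=G3|G2=1|1=1 G4=G1&G2=1&1=1 -> 11011
Step 3: G0=G2=0 G1=G4|G3=1|1=1 G2=G1&G4=1&1=1 G3=G3|G2=1|0=1 G4=G1&G2=1&0=0 -> 01110
Cycle of length 2 starting at step 1 -> no fixed point

Answer: cycle 2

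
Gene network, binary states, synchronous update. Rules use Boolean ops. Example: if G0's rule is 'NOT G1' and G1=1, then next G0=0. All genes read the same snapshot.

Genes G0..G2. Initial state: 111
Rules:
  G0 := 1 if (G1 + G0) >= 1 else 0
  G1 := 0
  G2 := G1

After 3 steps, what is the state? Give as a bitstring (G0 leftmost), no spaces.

Step 1: G0=(1+1>=1)=1 G1=0(const) G2=G1=1 -> 101
Step 2: G0=(0+1>=1)=1 G1=0(const) G2=G1=0 -> 100
Step 3: G0=(0+1>=1)=1 G1=0(const) G2=G1=0 -> 100

100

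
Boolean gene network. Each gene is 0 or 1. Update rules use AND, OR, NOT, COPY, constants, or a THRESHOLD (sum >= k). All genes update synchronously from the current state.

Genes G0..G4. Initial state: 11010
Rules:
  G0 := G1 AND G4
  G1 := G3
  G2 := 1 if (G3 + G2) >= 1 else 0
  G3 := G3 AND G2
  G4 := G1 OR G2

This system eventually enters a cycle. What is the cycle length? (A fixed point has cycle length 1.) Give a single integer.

Answer: 1

Derivation:
Step 0: 11010
Step 1: G0=G1&G4=1&0=0 G1=G3=1 G2=(1+0>=1)=1 G3=G3&G2=1&0=0 G4=G1|G2=1|0=1 -> 01101
Step 2: G0=G1&G4=1&1=1 G1=G3=0 G2=(0+1>=1)=1 G3=G3&G2=0&1=0 G4=G1|G2=1|1=1 -> 10101
Step 3: G0=G1&G4=0&1=0 G1=G3=0 G2=(0+1>=1)=1 G3=G3&G2=0&1=0 G4=G1|G2=0|1=1 -> 00101
Step 4: G0=G1&G4=0&1=0 G1=G3=0 G2=(0+1>=1)=1 G3=G3&G2=0&1=0 G4=G1|G2=0|1=1 -> 00101
State from step 4 equals state from step 3 -> cycle length 1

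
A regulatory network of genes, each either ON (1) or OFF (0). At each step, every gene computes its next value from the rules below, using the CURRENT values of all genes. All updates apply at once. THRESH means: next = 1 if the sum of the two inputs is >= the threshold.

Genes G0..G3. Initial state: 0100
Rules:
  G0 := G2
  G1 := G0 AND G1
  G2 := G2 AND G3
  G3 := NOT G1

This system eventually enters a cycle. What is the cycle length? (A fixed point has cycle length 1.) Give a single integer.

Answer: 1

Derivation:
Step 0: 0100
Step 1: G0=G2=0 G1=G0&G1=0&1=0 G2=G2&G3=0&0=0 G3=NOT G1=NOT 1=0 -> 0000
Step 2: G0=G2=0 G1=G0&G1=0&0=0 G2=G2&G3=0&0=0 G3=NOT G1=NOT 0=1 -> 0001
Step 3: G0=G2=0 G1=G0&G1=0&0=0 G2=G2&G3=0&1=0 G3=NOT G1=NOT 0=1 -> 0001
State from step 3 equals state from step 2 -> cycle length 1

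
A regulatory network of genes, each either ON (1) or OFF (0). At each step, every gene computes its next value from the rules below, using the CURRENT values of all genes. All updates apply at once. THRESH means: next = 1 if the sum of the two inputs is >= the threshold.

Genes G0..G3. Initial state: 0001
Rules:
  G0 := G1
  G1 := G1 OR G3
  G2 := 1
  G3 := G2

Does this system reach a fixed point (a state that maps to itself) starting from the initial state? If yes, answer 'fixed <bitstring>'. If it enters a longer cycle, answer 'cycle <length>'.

Step 0: 0001
Step 1: G0=G1=0 G1=G1|G3=0|1=1 G2=1(const) G3=G2=0 -> 0110
Step 2: G0=G1=1 G1=G1|G3=1|0=1 G2=1(const) G3=G2=1 -> 1111
Step 3: G0=G1=1 G1=G1|G3=1|1=1 G2=1(const) G3=G2=1 -> 1111
Fixed point reached at step 2: 1111

Answer: fixed 1111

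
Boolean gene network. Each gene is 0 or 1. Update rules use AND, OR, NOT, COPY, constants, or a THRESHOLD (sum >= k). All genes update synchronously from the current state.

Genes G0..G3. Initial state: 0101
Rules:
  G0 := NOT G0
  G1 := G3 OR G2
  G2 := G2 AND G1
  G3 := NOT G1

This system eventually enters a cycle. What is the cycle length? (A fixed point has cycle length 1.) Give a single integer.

Answer: 4

Derivation:
Step 0: 0101
Step 1: G0=NOT G0=NOT 0=1 G1=G3|G2=1|0=1 G2=G2&G1=0&1=0 G3=NOT G1=NOT 1=0 -> 1100
Step 2: G0=NOT G0=NOT 1=0 G1=G3|G2=0|0=0 G2=G2&G1=0&1=0 G3=NOT G1=NOT 1=0 -> 0000
Step 3: G0=NOT G0=NOT 0=1 G1=G3|G2=0|0=0 G2=G2&G1=0&0=0 G3=NOT G1=NOT 0=1 -> 1001
Step 4: G0=NOT G0=NOT 1=0 G1=G3|G2=1|0=1 G2=G2&G1=0&0=0 G3=NOT G1=NOT 0=1 -> 0101
State from step 4 equals state from step 0 -> cycle length 4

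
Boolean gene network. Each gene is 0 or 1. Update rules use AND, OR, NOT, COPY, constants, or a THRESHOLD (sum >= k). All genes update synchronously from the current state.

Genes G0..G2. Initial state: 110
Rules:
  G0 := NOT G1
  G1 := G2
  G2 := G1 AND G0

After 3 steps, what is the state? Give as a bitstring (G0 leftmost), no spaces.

Step 1: G0=NOT G1=NOT 1=0 G1=G2=0 G2=G1&G0=1&1=1 -> 001
Step 2: G0=NOT G1=NOT 0=1 G1=G2=1 G2=G1&G0=0&0=0 -> 110
Step 3: G0=NOT G1=NOT 1=0 G1=G2=0 G2=G1&G0=1&1=1 -> 001

001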